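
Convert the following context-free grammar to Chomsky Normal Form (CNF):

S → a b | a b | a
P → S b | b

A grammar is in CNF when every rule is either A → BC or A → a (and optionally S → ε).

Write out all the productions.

TA → a; TB → b; S → a; P → b; S → TA TB; S → TA TB; P → S TB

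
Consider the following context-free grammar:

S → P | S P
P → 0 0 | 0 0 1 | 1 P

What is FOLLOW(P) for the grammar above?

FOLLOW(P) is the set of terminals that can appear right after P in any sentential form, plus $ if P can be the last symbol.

We compute FOLLOW(P) using the standard algorithm.
FOLLOW(S) starts with {$}.
FIRST(P) = {0, 1}
FIRST(S) = {0, 1}
FOLLOW(P) = {$, 0, 1}
FOLLOW(S) = {$, 0, 1}
Therefore, FOLLOW(P) = {$, 0, 1}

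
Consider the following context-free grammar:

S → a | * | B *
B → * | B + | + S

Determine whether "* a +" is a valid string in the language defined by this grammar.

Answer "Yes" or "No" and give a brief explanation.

No - no valid derivation exists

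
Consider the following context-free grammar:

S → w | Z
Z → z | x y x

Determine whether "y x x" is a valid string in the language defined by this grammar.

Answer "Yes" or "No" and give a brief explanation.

No - no valid derivation exists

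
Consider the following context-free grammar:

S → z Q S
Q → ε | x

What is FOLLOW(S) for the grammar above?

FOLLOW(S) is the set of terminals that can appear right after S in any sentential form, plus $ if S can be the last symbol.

We compute FOLLOW(S) using the standard algorithm.
FOLLOW(S) starts with {$}.
FIRST(Q) = {x, ε}
FIRST(S) = {z}
FOLLOW(Q) = {z}
FOLLOW(S) = {$}
Therefore, FOLLOW(S) = {$}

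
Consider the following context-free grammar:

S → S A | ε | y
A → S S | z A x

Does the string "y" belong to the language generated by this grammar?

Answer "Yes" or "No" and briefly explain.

Yes - a valid derivation exists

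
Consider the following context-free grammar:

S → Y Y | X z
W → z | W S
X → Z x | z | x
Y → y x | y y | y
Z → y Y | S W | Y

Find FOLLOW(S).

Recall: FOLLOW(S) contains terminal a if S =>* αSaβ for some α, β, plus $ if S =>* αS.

We compute FOLLOW(S) using the standard algorithm.
FOLLOW(S) starts with {$}.
FIRST(S) = {x, y, z}
FIRST(W) = {z}
FIRST(X) = {x, y, z}
FIRST(Y) = {y}
FIRST(Z) = {x, y, z}
FOLLOW(S) = {$, x, y, z}
FOLLOW(W) = {x, y, z}
FOLLOW(X) = {z}
FOLLOW(Y) = {$, x, y, z}
FOLLOW(Z) = {x}
Therefore, FOLLOW(S) = {$, x, y, z}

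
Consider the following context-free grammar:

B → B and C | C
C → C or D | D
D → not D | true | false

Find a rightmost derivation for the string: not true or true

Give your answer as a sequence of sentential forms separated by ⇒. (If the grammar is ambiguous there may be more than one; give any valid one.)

B ⇒ C ⇒ C or D ⇒ C or true ⇒ D or true ⇒ not D or true ⇒ not true or true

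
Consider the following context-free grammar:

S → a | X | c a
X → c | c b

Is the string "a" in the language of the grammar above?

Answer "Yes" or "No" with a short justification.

Yes - a valid derivation exists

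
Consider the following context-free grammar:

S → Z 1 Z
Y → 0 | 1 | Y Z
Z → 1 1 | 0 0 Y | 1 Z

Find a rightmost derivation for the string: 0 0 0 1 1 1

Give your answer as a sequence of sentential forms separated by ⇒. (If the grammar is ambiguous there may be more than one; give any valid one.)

S ⇒ Z 1 Z ⇒ Z 1 1 1 ⇒ 0 0 Y 1 1 1 ⇒ 0 0 0 1 1 1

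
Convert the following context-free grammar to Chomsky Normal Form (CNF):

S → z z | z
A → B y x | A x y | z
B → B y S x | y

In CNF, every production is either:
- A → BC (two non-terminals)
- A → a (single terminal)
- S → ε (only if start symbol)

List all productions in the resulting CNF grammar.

TZ → z; S → z; TY → y; TX → x; A → z; B → y; S → TZ TZ; A → B X0; X0 → TY TX; A → A X1; X1 → TX TY; B → B X2; X2 → TY X3; X3 → S TX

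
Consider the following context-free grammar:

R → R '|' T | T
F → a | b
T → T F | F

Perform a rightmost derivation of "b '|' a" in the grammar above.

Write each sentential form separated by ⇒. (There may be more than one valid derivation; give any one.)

R ⇒ R '|' T ⇒ R '|' F ⇒ R '|' a ⇒ T '|' a ⇒ F '|' a ⇒ b '|' a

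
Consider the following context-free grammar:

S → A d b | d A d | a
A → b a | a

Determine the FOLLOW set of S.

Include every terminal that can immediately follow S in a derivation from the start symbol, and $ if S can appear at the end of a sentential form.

We compute FOLLOW(S) using the standard algorithm.
FOLLOW(S) starts with {$}.
FIRST(A) = {a, b}
FIRST(S) = {a, b, d}
FOLLOW(A) = {d}
FOLLOW(S) = {$}
Therefore, FOLLOW(S) = {$}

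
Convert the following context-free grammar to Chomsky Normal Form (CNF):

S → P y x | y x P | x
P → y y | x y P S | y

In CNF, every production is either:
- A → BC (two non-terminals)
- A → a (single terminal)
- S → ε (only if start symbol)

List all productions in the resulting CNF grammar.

TY → y; TX → x; S → x; P → y; S → P X0; X0 → TY TX; S → TY X1; X1 → TX P; P → TY TY; P → TX X2; X2 → TY X3; X3 → P S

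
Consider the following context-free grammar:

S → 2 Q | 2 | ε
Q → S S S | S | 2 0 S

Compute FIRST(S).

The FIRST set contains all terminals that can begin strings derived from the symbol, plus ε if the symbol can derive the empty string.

We compute FIRST(S) using the standard algorithm.
FIRST(Q) = {2, ε}
FIRST(S) = {2, ε}
Therefore, FIRST(S) = {2, ε}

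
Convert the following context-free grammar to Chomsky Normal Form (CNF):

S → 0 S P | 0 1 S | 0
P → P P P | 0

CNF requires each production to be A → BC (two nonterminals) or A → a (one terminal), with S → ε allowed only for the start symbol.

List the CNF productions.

T0 → 0; T1 → 1; S → 0; P → 0; S → T0 X0; X0 → S P; S → T0 X1; X1 → T1 S; P → P X2; X2 → P P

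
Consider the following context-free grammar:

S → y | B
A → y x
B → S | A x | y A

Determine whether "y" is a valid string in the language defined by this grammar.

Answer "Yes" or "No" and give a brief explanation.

Yes - a valid derivation exists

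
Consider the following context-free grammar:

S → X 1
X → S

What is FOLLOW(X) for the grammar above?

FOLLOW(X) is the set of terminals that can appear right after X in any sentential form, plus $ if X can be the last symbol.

We compute FOLLOW(X) using the standard algorithm.
FOLLOW(S) starts with {$}.
FIRST(S) = {}
FIRST(X) = {}
FOLLOW(S) = {$, 1}
FOLLOW(X) = {1}
Therefore, FOLLOW(X) = {1}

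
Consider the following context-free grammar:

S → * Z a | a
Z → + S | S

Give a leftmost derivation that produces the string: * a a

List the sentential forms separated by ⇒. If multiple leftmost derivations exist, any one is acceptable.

S ⇒ * Z a ⇒ * S a ⇒ * a a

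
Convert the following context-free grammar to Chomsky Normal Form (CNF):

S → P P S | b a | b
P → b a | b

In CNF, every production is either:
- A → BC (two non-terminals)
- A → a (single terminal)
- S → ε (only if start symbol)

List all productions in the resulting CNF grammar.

TB → b; TA → a; S → b; P → b; S → P X0; X0 → P S; S → TB TA; P → TB TA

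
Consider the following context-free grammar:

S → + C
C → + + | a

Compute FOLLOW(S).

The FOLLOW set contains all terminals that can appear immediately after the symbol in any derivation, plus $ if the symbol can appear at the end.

We compute FOLLOW(S) using the standard algorithm.
FOLLOW(S) starts with {$}.
FIRST(C) = {+, a}
FIRST(S) = {+}
FOLLOW(C) = {$}
FOLLOW(S) = {$}
Therefore, FOLLOW(S) = {$}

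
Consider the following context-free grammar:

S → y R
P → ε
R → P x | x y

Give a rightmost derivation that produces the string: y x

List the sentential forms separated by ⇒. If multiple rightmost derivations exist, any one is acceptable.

S ⇒ y R ⇒ y P x ⇒ y x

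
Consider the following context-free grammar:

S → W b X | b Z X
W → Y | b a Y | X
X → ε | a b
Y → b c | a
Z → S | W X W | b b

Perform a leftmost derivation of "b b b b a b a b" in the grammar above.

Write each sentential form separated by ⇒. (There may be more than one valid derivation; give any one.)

S ⇒ b Z X ⇒ b S X ⇒ b b Z X X ⇒ b b b b X X ⇒ b b b b a b X ⇒ b b b b a b a b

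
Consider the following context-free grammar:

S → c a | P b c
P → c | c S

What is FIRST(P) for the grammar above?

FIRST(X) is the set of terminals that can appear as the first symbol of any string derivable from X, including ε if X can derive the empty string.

We compute FIRST(P) using the standard algorithm.
FIRST(P) = {c}
FIRST(S) = {c}
Therefore, FIRST(P) = {c}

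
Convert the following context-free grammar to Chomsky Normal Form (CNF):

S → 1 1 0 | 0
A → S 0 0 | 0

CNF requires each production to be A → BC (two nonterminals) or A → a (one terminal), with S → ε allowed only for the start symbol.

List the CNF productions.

T1 → 1; T0 → 0; S → 0; A → 0; S → T1 X0; X0 → T1 T0; A → S X1; X1 → T0 T0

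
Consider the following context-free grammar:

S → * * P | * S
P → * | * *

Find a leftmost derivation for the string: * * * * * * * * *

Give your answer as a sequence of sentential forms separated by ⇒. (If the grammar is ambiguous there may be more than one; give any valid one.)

S ⇒ * S ⇒ * * S ⇒ * * * S ⇒ * * * * S ⇒ * * * * * S ⇒ * * * * * * * P ⇒ * * * * * * * * *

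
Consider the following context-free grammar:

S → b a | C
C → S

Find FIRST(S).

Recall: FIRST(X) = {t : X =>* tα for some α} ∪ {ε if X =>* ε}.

We compute FIRST(S) using the standard algorithm.
FIRST(C) = {b}
FIRST(S) = {b}
Therefore, FIRST(S) = {b}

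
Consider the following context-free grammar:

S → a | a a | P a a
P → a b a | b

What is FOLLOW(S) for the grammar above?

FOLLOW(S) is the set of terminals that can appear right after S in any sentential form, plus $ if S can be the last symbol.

We compute FOLLOW(S) using the standard algorithm.
FOLLOW(S) starts with {$}.
FIRST(P) = {a, b}
FIRST(S) = {a, b}
FOLLOW(P) = {a}
FOLLOW(S) = {$}
Therefore, FOLLOW(S) = {$}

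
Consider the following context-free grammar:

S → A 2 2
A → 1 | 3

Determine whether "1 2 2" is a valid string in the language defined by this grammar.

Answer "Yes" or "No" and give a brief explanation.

Yes - a valid derivation exists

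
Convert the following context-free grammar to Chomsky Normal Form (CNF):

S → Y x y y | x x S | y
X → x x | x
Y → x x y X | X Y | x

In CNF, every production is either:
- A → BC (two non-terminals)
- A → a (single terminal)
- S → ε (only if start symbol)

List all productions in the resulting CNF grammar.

TX → x; TY → y; S → y; X → x; Y → x; S → Y X0; X0 → TX X1; X1 → TY TY; S → TX X2; X2 → TX S; X → TX TX; Y → TX X3; X3 → TX X4; X4 → TY X; Y → X Y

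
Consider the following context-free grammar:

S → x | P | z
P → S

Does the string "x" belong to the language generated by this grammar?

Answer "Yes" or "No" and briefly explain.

Yes - a valid derivation exists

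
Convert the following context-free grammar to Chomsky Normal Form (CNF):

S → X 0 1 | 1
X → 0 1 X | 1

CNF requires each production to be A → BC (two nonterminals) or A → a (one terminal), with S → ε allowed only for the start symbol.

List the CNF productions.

T0 → 0; T1 → 1; S → 1; X → 1; S → X X0; X0 → T0 T1; X → T0 X1; X1 → T1 X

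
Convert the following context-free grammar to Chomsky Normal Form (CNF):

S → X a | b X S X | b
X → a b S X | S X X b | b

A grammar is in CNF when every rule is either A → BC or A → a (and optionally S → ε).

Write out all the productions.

TA → a; TB → b; S → b; X → b; S → X TA; S → TB X0; X0 → X X1; X1 → S X; X → TA X2; X2 → TB X3; X3 → S X; X → S X4; X4 → X X5; X5 → X TB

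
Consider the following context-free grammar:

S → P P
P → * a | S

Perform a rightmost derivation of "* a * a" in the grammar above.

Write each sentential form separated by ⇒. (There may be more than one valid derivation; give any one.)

S ⇒ P P ⇒ P * a ⇒ * a * a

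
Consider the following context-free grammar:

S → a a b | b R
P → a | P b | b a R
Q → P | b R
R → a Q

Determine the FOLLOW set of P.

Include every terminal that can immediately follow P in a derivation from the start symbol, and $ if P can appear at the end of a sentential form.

We compute FOLLOW(P) using the standard algorithm.
FOLLOW(S) starts with {$}.
FIRST(P) = {a, b}
FIRST(Q) = {a, b}
FIRST(R) = {a}
FIRST(S) = {a, b}
FOLLOW(P) = {$, b}
FOLLOW(Q) = {$, b}
FOLLOW(R) = {$, b}
FOLLOW(S) = {$}
Therefore, FOLLOW(P) = {$, b}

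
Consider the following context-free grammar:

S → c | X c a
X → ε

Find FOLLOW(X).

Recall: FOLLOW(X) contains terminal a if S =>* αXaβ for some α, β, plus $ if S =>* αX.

We compute FOLLOW(X) using the standard algorithm.
FOLLOW(S) starts with {$}.
FIRST(S) = {c}
FIRST(X) = {ε}
FOLLOW(S) = {$}
FOLLOW(X) = {c}
Therefore, FOLLOW(X) = {c}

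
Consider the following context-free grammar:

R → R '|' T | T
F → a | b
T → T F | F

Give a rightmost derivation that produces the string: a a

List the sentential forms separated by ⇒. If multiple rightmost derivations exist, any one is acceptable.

R ⇒ T ⇒ T F ⇒ T a ⇒ F a ⇒ a a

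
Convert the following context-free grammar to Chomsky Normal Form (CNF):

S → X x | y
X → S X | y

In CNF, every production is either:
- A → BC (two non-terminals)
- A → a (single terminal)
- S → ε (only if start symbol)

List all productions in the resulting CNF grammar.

TX → x; S → y; X → y; S → X TX; X → S X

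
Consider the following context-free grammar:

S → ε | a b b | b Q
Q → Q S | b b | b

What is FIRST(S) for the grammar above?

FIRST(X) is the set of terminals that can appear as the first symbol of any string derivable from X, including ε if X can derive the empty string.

We compute FIRST(S) using the standard algorithm.
FIRST(Q) = {b}
FIRST(S) = {a, b, ε}
Therefore, FIRST(S) = {a, b, ε}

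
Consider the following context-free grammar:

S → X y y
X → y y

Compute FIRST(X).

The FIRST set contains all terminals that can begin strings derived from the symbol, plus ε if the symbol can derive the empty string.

We compute FIRST(X) using the standard algorithm.
FIRST(S) = {y}
FIRST(X) = {y}
Therefore, FIRST(X) = {y}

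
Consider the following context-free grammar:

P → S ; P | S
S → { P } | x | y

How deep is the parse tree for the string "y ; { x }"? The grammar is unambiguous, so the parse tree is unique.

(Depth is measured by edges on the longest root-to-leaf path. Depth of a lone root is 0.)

5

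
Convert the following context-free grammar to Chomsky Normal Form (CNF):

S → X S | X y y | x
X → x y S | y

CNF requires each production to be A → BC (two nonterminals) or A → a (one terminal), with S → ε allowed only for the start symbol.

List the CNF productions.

TY → y; S → x; TX → x; X → y; S → X S; S → X X0; X0 → TY TY; X → TX X1; X1 → TY S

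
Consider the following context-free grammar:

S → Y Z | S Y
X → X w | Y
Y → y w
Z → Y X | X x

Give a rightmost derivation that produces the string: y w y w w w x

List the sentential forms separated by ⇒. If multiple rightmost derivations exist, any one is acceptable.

S ⇒ Y Z ⇒ Y X x ⇒ Y X w x ⇒ Y X w w x ⇒ Y Y w w x ⇒ Y y w w w x ⇒ y w y w w w x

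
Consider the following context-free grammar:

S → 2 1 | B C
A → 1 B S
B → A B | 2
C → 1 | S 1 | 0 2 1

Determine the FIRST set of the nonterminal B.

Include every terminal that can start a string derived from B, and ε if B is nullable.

We compute FIRST(B) using the standard algorithm.
FIRST(A) = {1}
FIRST(B) = {1, 2}
FIRST(C) = {0, 1, 2}
FIRST(S) = {1, 2}
Therefore, FIRST(B) = {1, 2}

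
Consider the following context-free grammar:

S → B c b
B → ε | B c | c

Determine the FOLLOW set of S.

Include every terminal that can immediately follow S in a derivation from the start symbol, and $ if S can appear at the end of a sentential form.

We compute FOLLOW(S) using the standard algorithm.
FOLLOW(S) starts with {$}.
FIRST(B) = {c, ε}
FIRST(S) = {c}
FOLLOW(B) = {c}
FOLLOW(S) = {$}
Therefore, FOLLOW(S) = {$}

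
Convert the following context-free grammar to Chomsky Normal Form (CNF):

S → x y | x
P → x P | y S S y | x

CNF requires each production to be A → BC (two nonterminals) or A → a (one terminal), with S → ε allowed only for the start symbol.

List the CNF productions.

TX → x; TY → y; S → x; P → x; S → TX TY; P → TX P; P → TY X0; X0 → S X1; X1 → S TY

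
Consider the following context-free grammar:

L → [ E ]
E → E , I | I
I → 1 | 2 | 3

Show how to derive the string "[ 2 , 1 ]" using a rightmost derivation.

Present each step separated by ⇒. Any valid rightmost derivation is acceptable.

L ⇒ [ E ] ⇒ [ E , I ] ⇒ [ E , 1 ] ⇒ [ I , 1 ] ⇒ [ 2 , 1 ]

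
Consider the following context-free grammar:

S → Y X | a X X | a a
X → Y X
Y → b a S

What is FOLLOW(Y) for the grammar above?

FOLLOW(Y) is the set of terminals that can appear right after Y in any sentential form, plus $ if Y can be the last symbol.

We compute FOLLOW(Y) using the standard algorithm.
FOLLOW(S) starts with {$}.
FIRST(S) = {a, b}
FIRST(X) = {b}
FIRST(Y) = {b}
FOLLOW(S) = {$, b}
FOLLOW(X) = {$, b}
FOLLOW(Y) = {b}
Therefore, FOLLOW(Y) = {b}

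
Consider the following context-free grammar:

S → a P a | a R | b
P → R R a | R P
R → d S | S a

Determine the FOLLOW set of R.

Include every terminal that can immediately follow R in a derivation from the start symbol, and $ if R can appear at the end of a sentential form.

We compute FOLLOW(R) using the standard algorithm.
FOLLOW(S) starts with {$}.
FIRST(P) = {a, b, d}
FIRST(R) = {a, b, d}
FIRST(S) = {a, b}
FOLLOW(P) = {a}
FOLLOW(R) = {$, a, b, d}
FOLLOW(S) = {$, a, b, d}
Therefore, FOLLOW(R) = {$, a, b, d}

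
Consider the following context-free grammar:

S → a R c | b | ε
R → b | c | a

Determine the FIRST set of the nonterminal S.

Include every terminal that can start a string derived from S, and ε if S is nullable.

We compute FIRST(S) using the standard algorithm.
FIRST(R) = {a, b, c}
FIRST(S) = {a, b, ε}
Therefore, FIRST(S) = {a, b, ε}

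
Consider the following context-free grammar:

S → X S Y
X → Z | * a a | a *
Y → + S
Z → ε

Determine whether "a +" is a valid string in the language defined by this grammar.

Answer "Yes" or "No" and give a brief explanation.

No - no valid derivation exists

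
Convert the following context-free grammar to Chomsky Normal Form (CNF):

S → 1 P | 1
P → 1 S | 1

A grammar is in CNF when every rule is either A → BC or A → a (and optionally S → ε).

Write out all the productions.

T1 → 1; S → 1; P → 1; S → T1 P; P → T1 S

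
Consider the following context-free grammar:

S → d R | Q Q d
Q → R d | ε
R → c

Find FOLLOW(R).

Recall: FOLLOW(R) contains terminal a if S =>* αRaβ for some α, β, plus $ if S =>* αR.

We compute FOLLOW(R) using the standard algorithm.
FOLLOW(S) starts with {$}.
FIRST(Q) = {c, ε}
FIRST(R) = {c}
FIRST(S) = {c, d}
FOLLOW(Q) = {c, d}
FOLLOW(R) = {$, d}
FOLLOW(S) = {$}
Therefore, FOLLOW(R) = {$, d}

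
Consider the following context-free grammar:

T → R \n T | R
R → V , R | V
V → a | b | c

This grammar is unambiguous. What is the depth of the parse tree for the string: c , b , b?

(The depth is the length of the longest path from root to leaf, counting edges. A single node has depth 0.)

5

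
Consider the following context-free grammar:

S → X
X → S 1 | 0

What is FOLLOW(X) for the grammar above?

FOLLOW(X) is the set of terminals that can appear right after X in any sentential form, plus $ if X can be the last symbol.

We compute FOLLOW(X) using the standard algorithm.
FOLLOW(S) starts with {$}.
FIRST(S) = {0}
FIRST(X) = {0}
FOLLOW(S) = {$, 1}
FOLLOW(X) = {$, 1}
Therefore, FOLLOW(X) = {$, 1}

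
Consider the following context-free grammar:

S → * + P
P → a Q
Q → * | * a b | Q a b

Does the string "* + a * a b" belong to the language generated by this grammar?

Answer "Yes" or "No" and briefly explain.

Yes - a valid derivation exists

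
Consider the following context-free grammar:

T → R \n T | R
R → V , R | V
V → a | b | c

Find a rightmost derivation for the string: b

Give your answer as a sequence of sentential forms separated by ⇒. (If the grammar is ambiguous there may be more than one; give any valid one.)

T ⇒ R ⇒ V ⇒ b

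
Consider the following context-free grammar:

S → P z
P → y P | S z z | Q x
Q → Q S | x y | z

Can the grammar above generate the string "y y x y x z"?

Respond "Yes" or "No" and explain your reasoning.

Yes - a valid derivation exists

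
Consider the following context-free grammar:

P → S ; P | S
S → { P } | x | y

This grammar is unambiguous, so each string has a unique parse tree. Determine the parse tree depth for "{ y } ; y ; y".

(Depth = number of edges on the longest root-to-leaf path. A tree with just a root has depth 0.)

4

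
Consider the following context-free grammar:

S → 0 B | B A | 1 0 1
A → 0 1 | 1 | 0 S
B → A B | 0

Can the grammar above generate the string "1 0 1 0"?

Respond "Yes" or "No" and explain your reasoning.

No - no valid derivation exists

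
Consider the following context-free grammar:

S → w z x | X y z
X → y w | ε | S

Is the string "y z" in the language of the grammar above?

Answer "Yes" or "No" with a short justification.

Yes - a valid derivation exists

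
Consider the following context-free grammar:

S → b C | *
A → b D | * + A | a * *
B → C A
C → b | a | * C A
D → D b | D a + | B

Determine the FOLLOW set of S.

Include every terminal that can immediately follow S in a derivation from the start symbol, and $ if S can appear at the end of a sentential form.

We compute FOLLOW(S) using the standard algorithm.
FOLLOW(S) starts with {$}.
FIRST(A) = {*, a, b}
FIRST(B) = {*, a, b}
FIRST(C) = {*, a, b}
FIRST(D) = {*, a, b}
FIRST(S) = {*, b}
FOLLOW(A) = {$, *, a, b}
FOLLOW(B) = {$, *, a, b}
FOLLOW(C) = {$, *, a, b}
FOLLOW(D) = {$, *, a, b}
FOLLOW(S) = {$}
Therefore, FOLLOW(S) = {$}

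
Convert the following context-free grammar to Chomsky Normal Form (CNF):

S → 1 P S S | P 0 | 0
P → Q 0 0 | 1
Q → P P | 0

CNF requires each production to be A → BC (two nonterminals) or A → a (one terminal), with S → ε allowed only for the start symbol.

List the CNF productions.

T1 → 1; T0 → 0; S → 0; P → 1; Q → 0; S → T1 X0; X0 → P X1; X1 → S S; S → P T0; P → Q X2; X2 → T0 T0; Q → P P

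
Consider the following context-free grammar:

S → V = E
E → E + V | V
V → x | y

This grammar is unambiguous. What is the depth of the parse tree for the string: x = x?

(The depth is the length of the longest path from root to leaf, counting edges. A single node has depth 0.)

3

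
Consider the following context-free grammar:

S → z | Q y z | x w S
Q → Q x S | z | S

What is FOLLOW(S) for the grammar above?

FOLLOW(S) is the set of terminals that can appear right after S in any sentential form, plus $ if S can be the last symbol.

We compute FOLLOW(S) using the standard algorithm.
FOLLOW(S) starts with {$}.
FIRST(Q) = {x, z}
FIRST(S) = {x, z}
FOLLOW(Q) = {x, y}
FOLLOW(S) = {$, x, y}
Therefore, FOLLOW(S) = {$, x, y}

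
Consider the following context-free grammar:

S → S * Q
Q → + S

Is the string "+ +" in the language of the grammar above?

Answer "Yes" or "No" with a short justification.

No - no valid derivation exists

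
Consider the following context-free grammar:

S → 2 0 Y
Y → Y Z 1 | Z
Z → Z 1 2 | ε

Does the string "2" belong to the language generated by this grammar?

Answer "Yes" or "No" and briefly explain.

No - no valid derivation exists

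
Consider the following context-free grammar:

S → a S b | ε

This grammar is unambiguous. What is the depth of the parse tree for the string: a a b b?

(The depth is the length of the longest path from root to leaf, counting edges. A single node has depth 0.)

3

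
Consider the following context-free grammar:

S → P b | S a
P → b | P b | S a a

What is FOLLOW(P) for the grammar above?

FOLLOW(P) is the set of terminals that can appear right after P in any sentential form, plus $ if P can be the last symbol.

We compute FOLLOW(P) using the standard algorithm.
FOLLOW(S) starts with {$}.
FIRST(P) = {b}
FIRST(S) = {b}
FOLLOW(P) = {b}
FOLLOW(S) = {$, a}
Therefore, FOLLOW(P) = {b}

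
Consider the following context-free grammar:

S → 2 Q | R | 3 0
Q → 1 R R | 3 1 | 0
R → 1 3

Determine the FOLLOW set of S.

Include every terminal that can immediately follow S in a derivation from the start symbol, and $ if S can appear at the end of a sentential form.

We compute FOLLOW(S) using the standard algorithm.
FOLLOW(S) starts with {$}.
FIRST(Q) = {0, 1, 3}
FIRST(R) = {1}
FIRST(S) = {1, 2, 3}
FOLLOW(Q) = {$}
FOLLOW(R) = {$, 1}
FOLLOW(S) = {$}
Therefore, FOLLOW(S) = {$}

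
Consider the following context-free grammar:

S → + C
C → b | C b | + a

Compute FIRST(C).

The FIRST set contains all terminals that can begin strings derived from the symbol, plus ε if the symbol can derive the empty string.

We compute FIRST(C) using the standard algorithm.
FIRST(C) = {+, b}
FIRST(S) = {+}
Therefore, FIRST(C) = {+, b}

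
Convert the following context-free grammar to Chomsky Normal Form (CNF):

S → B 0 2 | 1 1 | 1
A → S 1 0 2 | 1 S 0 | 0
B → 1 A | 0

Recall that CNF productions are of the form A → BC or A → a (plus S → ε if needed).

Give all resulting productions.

T0 → 0; T2 → 2; T1 → 1; S → 1; A → 0; B → 0; S → B X0; X0 → T0 T2; S → T1 T1; A → S X1; X1 → T1 X2; X2 → T0 T2; A → T1 X3; X3 → S T0; B → T1 A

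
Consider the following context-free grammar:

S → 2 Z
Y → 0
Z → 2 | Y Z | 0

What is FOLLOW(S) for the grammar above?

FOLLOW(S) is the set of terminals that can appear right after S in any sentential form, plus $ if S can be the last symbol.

We compute FOLLOW(S) using the standard algorithm.
FOLLOW(S) starts with {$}.
FIRST(S) = {2}
FIRST(Y) = {0}
FIRST(Z) = {0, 2}
FOLLOW(S) = {$}
FOLLOW(Y) = {0, 2}
FOLLOW(Z) = {$}
Therefore, FOLLOW(S) = {$}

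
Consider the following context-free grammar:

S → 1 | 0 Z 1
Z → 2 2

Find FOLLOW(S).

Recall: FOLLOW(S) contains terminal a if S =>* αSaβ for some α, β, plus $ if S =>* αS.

We compute FOLLOW(S) using the standard algorithm.
FOLLOW(S) starts with {$}.
FIRST(S) = {0, 1}
FIRST(Z) = {2}
FOLLOW(S) = {$}
FOLLOW(Z) = {1}
Therefore, FOLLOW(S) = {$}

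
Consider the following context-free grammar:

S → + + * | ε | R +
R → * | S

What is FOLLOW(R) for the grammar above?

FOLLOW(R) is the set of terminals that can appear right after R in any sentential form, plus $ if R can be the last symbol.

We compute FOLLOW(R) using the standard algorithm.
FOLLOW(S) starts with {$}.
FIRST(R) = {*, +, ε}
FIRST(S) = {*, +, ε}
FOLLOW(R) = {+}
FOLLOW(S) = {$, +}
Therefore, FOLLOW(R) = {+}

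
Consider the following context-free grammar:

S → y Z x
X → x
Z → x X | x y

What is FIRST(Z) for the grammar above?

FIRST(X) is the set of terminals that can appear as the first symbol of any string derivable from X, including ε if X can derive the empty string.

We compute FIRST(Z) using the standard algorithm.
FIRST(S) = {y}
FIRST(X) = {x}
FIRST(Z) = {x}
Therefore, FIRST(Z) = {x}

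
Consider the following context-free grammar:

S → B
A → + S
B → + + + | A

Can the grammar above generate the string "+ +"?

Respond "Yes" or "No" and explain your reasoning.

No - no valid derivation exists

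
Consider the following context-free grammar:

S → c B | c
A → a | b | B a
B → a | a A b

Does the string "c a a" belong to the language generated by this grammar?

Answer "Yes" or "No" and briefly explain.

No - no valid derivation exists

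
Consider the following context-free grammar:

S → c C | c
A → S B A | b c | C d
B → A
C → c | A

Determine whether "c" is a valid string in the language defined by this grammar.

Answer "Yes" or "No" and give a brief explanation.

Yes - a valid derivation exists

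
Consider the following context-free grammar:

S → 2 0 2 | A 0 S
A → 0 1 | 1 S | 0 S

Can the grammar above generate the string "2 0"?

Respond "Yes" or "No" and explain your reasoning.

No - no valid derivation exists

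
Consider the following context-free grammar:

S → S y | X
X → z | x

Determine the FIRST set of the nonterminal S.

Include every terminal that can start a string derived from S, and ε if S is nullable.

We compute FIRST(S) using the standard algorithm.
FIRST(S) = {x, z}
FIRST(X) = {x, z}
Therefore, FIRST(S) = {x, z}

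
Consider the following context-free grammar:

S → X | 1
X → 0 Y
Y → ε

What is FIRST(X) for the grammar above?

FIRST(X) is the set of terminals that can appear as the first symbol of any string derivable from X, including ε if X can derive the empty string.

We compute FIRST(X) using the standard algorithm.
FIRST(S) = {0, 1}
FIRST(X) = {0}
FIRST(Y) = {ε}
Therefore, FIRST(X) = {0}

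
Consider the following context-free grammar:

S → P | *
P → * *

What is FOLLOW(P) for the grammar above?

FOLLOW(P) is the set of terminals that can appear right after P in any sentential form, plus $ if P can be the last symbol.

We compute FOLLOW(P) using the standard algorithm.
FOLLOW(S) starts with {$}.
FIRST(P) = {*}
FIRST(S) = {*}
FOLLOW(P) = {$}
FOLLOW(S) = {$}
Therefore, FOLLOW(P) = {$}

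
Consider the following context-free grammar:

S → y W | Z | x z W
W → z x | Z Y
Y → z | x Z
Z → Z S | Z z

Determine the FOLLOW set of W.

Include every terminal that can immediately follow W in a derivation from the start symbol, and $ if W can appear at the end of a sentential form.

We compute FOLLOW(W) using the standard algorithm.
FOLLOW(S) starts with {$}.
FIRST(S) = {x, y}
FIRST(W) = {z}
FIRST(Y) = {x, z}
FIRST(Z) = {}
FOLLOW(S) = {$, x, y, z}
FOLLOW(W) = {$, x, y, z}
FOLLOW(Y) = {$, x, y, z}
FOLLOW(Z) = {$, x, y, z}
Therefore, FOLLOW(W) = {$, x, y, z}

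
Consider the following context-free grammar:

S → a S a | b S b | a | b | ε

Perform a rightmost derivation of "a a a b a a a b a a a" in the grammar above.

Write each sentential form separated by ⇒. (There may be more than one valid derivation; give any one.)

S ⇒ a S a ⇒ a a S a a ⇒ a a a S a a a ⇒ a a a b S b a a a ⇒ a a a b a S a b a a a ⇒ a a a b a a a b a a a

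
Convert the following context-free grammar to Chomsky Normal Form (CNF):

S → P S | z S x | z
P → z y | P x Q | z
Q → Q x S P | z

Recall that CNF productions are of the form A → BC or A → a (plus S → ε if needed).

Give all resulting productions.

TZ → z; TX → x; S → z; TY → y; P → z; Q → z; S → P S; S → TZ X0; X0 → S TX; P → TZ TY; P → P X1; X1 → TX Q; Q → Q X2; X2 → TX X3; X3 → S P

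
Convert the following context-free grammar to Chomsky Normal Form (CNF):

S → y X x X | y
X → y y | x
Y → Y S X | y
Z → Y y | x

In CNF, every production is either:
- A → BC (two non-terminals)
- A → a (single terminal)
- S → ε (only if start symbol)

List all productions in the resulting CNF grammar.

TY → y; TX → x; S → y; X → x; Y → y; Z → x; S → TY X0; X0 → X X1; X1 → TX X; X → TY TY; Y → Y X2; X2 → S X; Z → Y TY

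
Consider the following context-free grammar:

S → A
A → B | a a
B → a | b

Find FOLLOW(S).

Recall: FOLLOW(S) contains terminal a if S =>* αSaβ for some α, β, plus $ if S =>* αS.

We compute FOLLOW(S) using the standard algorithm.
FOLLOW(S) starts with {$}.
FIRST(A) = {a, b}
FIRST(B) = {a, b}
FIRST(S) = {a, b}
FOLLOW(A) = {$}
FOLLOW(B) = {$}
FOLLOW(S) = {$}
Therefore, FOLLOW(S) = {$}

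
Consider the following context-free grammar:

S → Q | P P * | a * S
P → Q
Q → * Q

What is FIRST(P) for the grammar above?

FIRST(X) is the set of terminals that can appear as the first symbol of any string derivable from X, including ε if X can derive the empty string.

We compute FIRST(P) using the standard algorithm.
FIRST(P) = {*}
FIRST(Q) = {*}
FIRST(S) = {*, a}
Therefore, FIRST(P) = {*}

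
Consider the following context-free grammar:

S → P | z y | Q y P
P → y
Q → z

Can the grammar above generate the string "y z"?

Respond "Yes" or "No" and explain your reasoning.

No - no valid derivation exists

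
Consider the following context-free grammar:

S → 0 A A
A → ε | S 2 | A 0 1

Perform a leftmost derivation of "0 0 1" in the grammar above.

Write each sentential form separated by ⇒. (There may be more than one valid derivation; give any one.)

S ⇒ 0 A A ⇒ 0 A ⇒ 0 A 0 1 ⇒ 0 0 1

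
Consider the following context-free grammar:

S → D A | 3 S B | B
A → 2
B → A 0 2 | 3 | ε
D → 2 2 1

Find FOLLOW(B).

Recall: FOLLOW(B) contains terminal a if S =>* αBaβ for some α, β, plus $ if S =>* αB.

We compute FOLLOW(B) using the standard algorithm.
FOLLOW(S) starts with {$}.
FIRST(A) = {2}
FIRST(B) = {2, 3, ε}
FIRST(D) = {2}
FIRST(S) = {2, 3, ε}
FOLLOW(A) = {$, 0, 2, 3}
FOLLOW(B) = {$, 2, 3}
FOLLOW(D) = {2}
FOLLOW(S) = {$, 2, 3}
Therefore, FOLLOW(B) = {$, 2, 3}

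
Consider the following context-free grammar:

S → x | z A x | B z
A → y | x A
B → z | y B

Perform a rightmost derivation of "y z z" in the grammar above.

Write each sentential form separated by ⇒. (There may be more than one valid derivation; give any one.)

S ⇒ B z ⇒ y B z ⇒ y z z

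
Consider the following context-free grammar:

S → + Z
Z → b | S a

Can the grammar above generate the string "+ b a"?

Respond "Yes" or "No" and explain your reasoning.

No - no valid derivation exists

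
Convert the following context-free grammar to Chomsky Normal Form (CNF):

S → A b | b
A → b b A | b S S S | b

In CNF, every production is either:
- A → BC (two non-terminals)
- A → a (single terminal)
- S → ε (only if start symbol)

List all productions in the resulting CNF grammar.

TB → b; S → b; A → b; S → A TB; A → TB X0; X0 → TB A; A → TB X1; X1 → S X2; X2 → S S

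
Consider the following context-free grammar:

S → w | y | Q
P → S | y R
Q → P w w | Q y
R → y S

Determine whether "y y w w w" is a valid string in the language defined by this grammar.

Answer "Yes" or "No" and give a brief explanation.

Yes - a valid derivation exists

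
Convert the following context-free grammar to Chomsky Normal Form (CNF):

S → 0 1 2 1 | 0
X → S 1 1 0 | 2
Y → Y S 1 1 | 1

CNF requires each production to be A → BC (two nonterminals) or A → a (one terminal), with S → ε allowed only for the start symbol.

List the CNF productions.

T0 → 0; T1 → 1; T2 → 2; S → 0; X → 2; Y → 1; S → T0 X0; X0 → T1 X1; X1 → T2 T1; X → S X2; X2 → T1 X3; X3 → T1 T0; Y → Y X4; X4 → S X5; X5 → T1 T1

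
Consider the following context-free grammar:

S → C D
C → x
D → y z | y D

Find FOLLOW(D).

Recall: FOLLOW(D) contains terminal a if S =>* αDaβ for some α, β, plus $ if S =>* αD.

We compute FOLLOW(D) using the standard algorithm.
FOLLOW(S) starts with {$}.
FIRST(C) = {x}
FIRST(D) = {y}
FIRST(S) = {x}
FOLLOW(C) = {y}
FOLLOW(D) = {$}
FOLLOW(S) = {$}
Therefore, FOLLOW(D) = {$}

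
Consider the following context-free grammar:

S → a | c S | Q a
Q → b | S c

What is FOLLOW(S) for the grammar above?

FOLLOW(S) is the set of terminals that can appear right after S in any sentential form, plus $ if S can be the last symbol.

We compute FOLLOW(S) using the standard algorithm.
FOLLOW(S) starts with {$}.
FIRST(Q) = {a, b, c}
FIRST(S) = {a, b, c}
FOLLOW(Q) = {a}
FOLLOW(S) = {$, c}
Therefore, FOLLOW(S) = {$, c}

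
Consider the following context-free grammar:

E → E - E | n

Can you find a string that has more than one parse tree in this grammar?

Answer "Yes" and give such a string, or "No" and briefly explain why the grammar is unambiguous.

Yes - the string 'n - n - n - n - n' has two distinct parse trees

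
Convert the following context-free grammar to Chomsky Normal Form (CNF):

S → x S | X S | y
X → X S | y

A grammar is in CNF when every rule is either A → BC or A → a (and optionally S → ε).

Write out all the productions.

TX → x; S → y; X → y; S → TX S; S → X S; X → X S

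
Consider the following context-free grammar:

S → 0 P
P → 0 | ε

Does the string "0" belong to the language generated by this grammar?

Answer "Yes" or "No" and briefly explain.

Yes - a valid derivation exists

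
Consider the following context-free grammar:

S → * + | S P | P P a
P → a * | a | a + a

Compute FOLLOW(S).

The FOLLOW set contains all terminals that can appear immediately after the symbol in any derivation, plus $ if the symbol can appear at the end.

We compute FOLLOW(S) using the standard algorithm.
FOLLOW(S) starts with {$}.
FIRST(P) = {a}
FIRST(S) = {*, a}
FOLLOW(P) = {$, a}
FOLLOW(S) = {$, a}
Therefore, FOLLOW(S) = {$, a}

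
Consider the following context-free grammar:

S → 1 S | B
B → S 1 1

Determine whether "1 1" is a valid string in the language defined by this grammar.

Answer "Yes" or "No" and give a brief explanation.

No - no valid derivation exists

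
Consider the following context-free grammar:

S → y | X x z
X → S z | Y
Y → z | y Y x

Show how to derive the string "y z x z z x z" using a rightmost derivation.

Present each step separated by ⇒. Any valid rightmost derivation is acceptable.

S ⇒ X x z ⇒ S z x z ⇒ X x z z x z ⇒ S z x z z x z ⇒ y z x z z x z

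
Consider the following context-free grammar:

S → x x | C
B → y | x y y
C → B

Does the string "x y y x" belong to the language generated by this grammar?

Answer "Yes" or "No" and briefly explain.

No - no valid derivation exists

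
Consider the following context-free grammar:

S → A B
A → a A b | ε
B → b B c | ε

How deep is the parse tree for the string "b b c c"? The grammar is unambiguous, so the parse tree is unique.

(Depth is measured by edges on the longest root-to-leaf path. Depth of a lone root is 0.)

4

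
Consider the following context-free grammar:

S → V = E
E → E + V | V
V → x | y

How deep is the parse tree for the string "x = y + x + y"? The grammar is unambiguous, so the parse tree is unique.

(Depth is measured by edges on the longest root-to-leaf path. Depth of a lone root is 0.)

5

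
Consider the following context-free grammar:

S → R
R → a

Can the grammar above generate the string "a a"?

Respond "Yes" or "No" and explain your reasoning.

No - no valid derivation exists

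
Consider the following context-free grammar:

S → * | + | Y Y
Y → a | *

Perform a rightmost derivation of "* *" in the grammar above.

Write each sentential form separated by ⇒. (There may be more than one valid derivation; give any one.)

S ⇒ Y Y ⇒ Y * ⇒ * *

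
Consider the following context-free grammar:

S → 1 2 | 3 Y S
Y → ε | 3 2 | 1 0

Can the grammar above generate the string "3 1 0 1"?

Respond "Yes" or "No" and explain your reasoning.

No - no valid derivation exists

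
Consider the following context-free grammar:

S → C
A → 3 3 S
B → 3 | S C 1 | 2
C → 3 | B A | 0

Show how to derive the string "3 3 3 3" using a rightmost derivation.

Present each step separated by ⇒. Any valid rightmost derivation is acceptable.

S ⇒ C ⇒ B A ⇒ B 3 3 S ⇒ B 3 3 C ⇒ B 3 3 3 ⇒ 3 3 3 3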